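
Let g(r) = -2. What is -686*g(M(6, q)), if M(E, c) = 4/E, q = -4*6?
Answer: 1372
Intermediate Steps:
q = -24
-686*g(M(6, q)) = -686*(-2) = 1372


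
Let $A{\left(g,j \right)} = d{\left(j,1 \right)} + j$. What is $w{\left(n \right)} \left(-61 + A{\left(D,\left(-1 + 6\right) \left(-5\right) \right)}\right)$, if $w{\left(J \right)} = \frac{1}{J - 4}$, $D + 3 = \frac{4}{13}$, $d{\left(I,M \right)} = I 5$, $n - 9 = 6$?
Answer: $- \frac{211}{11} \approx -19.182$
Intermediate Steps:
$n = 15$ ($n = 9 + 6 = 15$)
$d{\left(I,M \right)} = 5 I$
$D = - \frac{35}{13}$ ($D = -3 + \frac{4}{13} = - \frac{35}{13} \approx -2.6923$)
$A{\left(g,j \right)} = 6 j$ ($A{\left(g,j \right)} = 5 j + j = 6 j$)
$w{\left(J \right)} = \frac{1}{-4 + J}$
$w{\left(n \right)} \left(-61 + A{\left(D,\left(-1 + 6\right) \left(-5\right) \right)}\right) = \frac{-61 + 6 \left(-1 + 6\right) \left(-5\right)}{-4 + 15} = \frac{-61 + 6 \cdot 5 \left(-5\right)}{11} = \frac{-61 + 6 \left(-25\right)}{11} = \frac{-61 - 150}{11} = \frac{1}{11} \left(-211\right) = - \frac{211}{11}$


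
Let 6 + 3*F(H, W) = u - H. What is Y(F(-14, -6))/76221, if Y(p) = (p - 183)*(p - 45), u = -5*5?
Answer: 86032/685989 ≈ 0.12541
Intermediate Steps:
u = -25
F(H, W) = -31/3 - H/3 (F(H, W) = -2 + (-25 - H)/3 = -2 + (-25/3 - H/3) = -31/3 - H/3)
Y(p) = (-183 + p)*(-45 + p)
Y(F(-14, -6))/76221 = (8235 + (-31/3 - 1/3*(-14))**2 - 228*(-31/3 - 1/3*(-14)))/76221 = (8235 + (-31/3 + 14/3)**2 - 228*(-31/3 + 14/3))*(1/76221) = (8235 + (-17/3)**2 - 228*(-17/3))*(1/76221) = (8235 + 289/9 + 1292)*(1/76221) = (86032/9)*(1/76221) = 86032/685989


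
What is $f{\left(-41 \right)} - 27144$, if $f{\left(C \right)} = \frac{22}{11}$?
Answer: $-27142$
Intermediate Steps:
$f{\left(C \right)} = 2$ ($f{\left(C \right)} = 22 \cdot \frac{1}{11} = 2$)
$f{\left(-41 \right)} - 27144 = 2 - 27144 = -27142$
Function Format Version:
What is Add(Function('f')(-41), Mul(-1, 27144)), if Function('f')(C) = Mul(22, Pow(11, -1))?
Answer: -27142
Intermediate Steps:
Function('f')(C) = 2 (Function('f')(C) = Mul(22, Rational(1, 11)) = 2)
Add(Function('f')(-41), Mul(-1, 27144)) = Add(2, Mul(-1, 27144)) = Add(2, -27144) = -27142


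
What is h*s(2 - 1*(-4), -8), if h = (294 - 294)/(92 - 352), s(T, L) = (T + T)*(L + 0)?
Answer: 0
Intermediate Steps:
s(T, L) = 2*L*T (s(T, L) = (2*T)*L = 2*L*T)
h = 0 (h = 0/(-260) = 0*(-1/260) = 0)
h*s(2 - 1*(-4), -8) = 0*(2*(-8)*(2 - 1*(-4))) = 0*(2*(-8)*(2 + 4)) = 0*(2*(-8)*6) = 0*(-96) = 0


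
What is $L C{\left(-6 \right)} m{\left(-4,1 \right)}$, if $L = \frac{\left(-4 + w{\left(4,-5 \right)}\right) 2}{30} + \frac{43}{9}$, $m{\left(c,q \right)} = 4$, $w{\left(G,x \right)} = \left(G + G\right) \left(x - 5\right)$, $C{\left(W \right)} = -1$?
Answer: $\frac{148}{45} \approx 3.2889$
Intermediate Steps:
$w{\left(G,x \right)} = 2 G \left(-5 + x\right)$
$L = - \frac{37}{45}$ ($L = \frac{\left(-4 + 2 \cdot 4 \left(-5 - 5\right)\right) 2}{30} + \frac{43}{9} = \left(-4 + 2 \cdot 4 \left(-10\right)\right) 2 \cdot \frac{1}{30} + 43 \cdot \frac{1}{9} = \left(-4 - 80\right) 2 \cdot \frac{1}{30} + \frac{43}{9} = \left(-84\right) 2 \cdot \frac{1}{30} + \frac{43}{9} = \left(-168\right) \frac{1}{30} + \frac{43}{9} = - \frac{28}{5} + \frac{43}{9} = - \frac{37}{45} \approx -0.82222$)
$L C{\left(-6 \right)} m{\left(-4,1 \right)} = \left(- \frac{37}{45}\right) \left(-1\right) 4 = \frac{37}{45} \cdot 4 = \frac{148}{45}$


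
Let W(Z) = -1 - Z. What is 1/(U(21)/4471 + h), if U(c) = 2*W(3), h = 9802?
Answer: 4471/43824734 ≈ 0.00010202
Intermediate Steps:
U(c) = -8 (U(c) = 2*(-1 - 1*3) = 2*(-1 - 3) = 2*(-4) = -8)
1/(U(21)/4471 + h) = 1/(-8/4471 + 9802) = 1/(43824734/4471) = 4471/43824734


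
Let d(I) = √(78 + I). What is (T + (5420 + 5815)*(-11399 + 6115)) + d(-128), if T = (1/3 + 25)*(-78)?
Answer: -59367716 + 5*I*√2 ≈ -5.9368e+7 + 7.0711*I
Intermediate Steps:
T = -1976 (T = (⅓ + 25)*(-78) = (76/3)*(-78) = -1976)
(T + (5420 + 5815)*(-11399 + 6115)) + d(-128) = (-1976 + (5420 + 5815)*(-11399 + 6115)) + √(78 - 128) = (-1976 + 11235*(-5284)) + √(-50) = (-1976 - 59365740) + 5*I*√2 = -59367716 + 5*I*√2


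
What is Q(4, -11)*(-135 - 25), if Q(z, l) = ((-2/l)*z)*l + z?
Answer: 640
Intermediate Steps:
Q(z, l) = -z (Q(z, l) = (-2*z/l)*l + z = -2*z + z = -z)
Q(4, -11)*(-135 - 25) = (-1*4)*(-135 - 25) = -4*(-160) = 640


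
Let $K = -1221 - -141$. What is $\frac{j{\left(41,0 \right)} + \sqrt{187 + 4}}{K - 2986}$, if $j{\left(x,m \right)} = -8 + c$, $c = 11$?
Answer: $- \frac{3}{4066} - \frac{\sqrt{191}}{4066} \approx -0.0041368$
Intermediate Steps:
$j{\left(x,m \right)} = 3$ ($j{\left(x,m \right)} = -8 + 11 = 3$)
$K = -1080$ ($K = -1221 + 141 = -1080$)
$\frac{j{\left(41,0 \right)} + \sqrt{187 + 4}}{K - 2986} = \frac{3 + \sqrt{187 + 4}}{-1080 - 2986} = \frac{3 + \sqrt{191}}{-4066} = \left(3 + \sqrt{191}\right) \left(- \frac{1}{4066}\right) = - \frac{3}{4066} - \frac{\sqrt{191}}{4066}$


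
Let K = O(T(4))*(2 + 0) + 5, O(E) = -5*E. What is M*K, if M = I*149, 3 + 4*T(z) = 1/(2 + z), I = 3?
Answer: 21605/4 ≈ 5401.3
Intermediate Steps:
T(z) = -¾ + 1/(4*(2 + z))
K = 145/12 (K = (-5*(-5 - 3*4)/(4*(2 + 4)))*(2 + 0) + 5 = -5*(-5 - 12)/(4*6)*2 + 5 = -5*(-17)/(4*6)*2 + 5 = -5*(-17/24)*2 + 5 = (85/24)*2 + 5 = 85/12 + 5 = 145/12 ≈ 12.083)
M = 447 (M = 3*149 = 447)
M*K = 447*(145/12) = 21605/4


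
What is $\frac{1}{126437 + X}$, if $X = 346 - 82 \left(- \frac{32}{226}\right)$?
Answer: $\frac{113}{14327791} \approx 7.8868 \cdot 10^{-6}$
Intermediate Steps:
$X = \frac{40410}{113}$ ($X = 346 - 82 \left(\left(-32\right) \frac{1}{226}\right) = 346 - - \frac{1312}{113} = 346 + \frac{1312}{113} = \frac{40410}{113} \approx 357.61$)
$\frac{1}{126437 + X} = \frac{1}{126437 + \frac{40410}{113}} = \frac{1}{\frac{14327791}{113}} = \frac{113}{14327791}$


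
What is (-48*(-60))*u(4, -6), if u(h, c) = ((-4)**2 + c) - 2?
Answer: 23040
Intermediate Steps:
u(h, c) = 14 + c (u(h, c) = (16 + c) - 2 = 14 + c)
(-48*(-60))*u(4, -6) = (-48*(-60))*(14 - 6) = 2880*8 = 23040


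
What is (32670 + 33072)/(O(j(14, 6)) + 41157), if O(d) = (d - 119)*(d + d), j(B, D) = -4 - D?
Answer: 21914/14579 ≈ 1.5031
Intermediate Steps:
O(d) = 2*d*(-119 + d) (O(d) = (-119 + d)*(2*d) = 2*d*(-119 + d))
(32670 + 33072)/(O(j(14, 6)) + 41157) = (32670 + 33072)/(2*(-4 - 1*6)*(-119 + (-4 - 1*6)) + 41157) = 65742/(2*(-4 - 6)*(-119 + (-4 - 6)) + 41157) = 65742/(2*(-10)*(-119 - 10) + 41157) = 65742/(2*(-10)*(-129) + 41157) = 65742/(2580 + 41157) = 65742/43737 = 65742*(1/43737) = 21914/14579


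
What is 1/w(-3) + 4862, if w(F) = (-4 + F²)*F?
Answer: 72929/15 ≈ 4861.9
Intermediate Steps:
w(F) = F*(-4 + F²)
1/w(-3) + 4862 = 1/(-3*(-4 + (-3)²)) + 4862 = 1/(-3*(-4 + 9)) + 4862 = 1/(-3*5) + 4862 = 1/(-15) + 4862 = -1/15 + 4862 = 72929/15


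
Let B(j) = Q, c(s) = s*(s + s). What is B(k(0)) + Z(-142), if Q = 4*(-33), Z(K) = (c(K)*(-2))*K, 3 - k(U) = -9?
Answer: 11453020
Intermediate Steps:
k(U) = 12 (k(U) = 3 - 1*(-9) = 3 + 9 = 12)
c(s) = 2*s² (c(s) = s*(2*s) = 2*s²)
Z(K) = -4*K³ (Z(K) = ((2*K²)*(-2))*K = (-4*K²)*K = -4*K³)
Q = -132
B(j) = -132
B(k(0)) + Z(-142) = -132 - 4*(-142)³ = -132 - 4*(-2863288) = -132 + 11453152 = 11453020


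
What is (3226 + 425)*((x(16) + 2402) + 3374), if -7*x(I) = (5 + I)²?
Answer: 20858163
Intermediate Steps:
x(I) = -(5 + I)²/7
(3226 + 425)*((x(16) + 2402) + 3374) = (3226 + 425)*((-(5 + 16)²/7 + 2402) + 3374) = 3651*((-⅐*21² + 2402) + 3374) = 3651*((-⅐*441 + 2402) + 3374) = 3651*((-63 + 2402) + 3374) = 3651*(2339 + 3374) = 3651*5713 = 20858163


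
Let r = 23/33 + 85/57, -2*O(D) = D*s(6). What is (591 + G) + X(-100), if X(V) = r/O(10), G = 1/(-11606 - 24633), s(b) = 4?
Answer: 67130642503/113609265 ≈ 590.89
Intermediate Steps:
O(D) = -2*D (O(D) = -D*4/2 = -2*D)
r = 1372/627 (r = 23*(1/33) + 85*(1/57) = 23/33 + 85/57 = 1372/627 ≈ 2.1882)
G = -1/36239 (G = 1/(-36239) = -1/36239 ≈ -2.7595e-5)
X(V) = -343/3135 (X(V) = 1372/(627*((-2*10))) = (1372/627)/(-20) = (1372/627)*(-1/20) = -343/3135)
(591 + G) + X(-100) = (591 - 1/36239) - 343/3135 = 21417248/36239 - 343/3135 = 67130642503/113609265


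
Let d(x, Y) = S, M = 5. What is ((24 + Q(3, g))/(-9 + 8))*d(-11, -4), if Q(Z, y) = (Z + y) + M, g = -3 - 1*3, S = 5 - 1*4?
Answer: -26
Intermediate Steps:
S = 1 (S = 5 - 4 = 1)
g = -6 (g = -3 - 3 = -6)
d(x, Y) = 1
Q(Z, y) = 5 + Z + y (Q(Z, y) = (Z + y) + 5 = 5 + Z + y)
((24 + Q(3, g))/(-9 + 8))*d(-11, -4) = ((24 + (5 + 3 - 6))/(-9 + 8))*1 = ((24 + 2)/(-1))*1 = (26*(-1))*1 = -26*1 = -26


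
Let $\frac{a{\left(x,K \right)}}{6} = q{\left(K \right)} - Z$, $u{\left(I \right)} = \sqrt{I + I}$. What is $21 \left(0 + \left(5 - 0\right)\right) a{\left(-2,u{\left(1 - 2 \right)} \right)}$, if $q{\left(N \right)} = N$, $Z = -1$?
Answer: $630 + 630 i \sqrt{2} \approx 630.0 + 890.95 i$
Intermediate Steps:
$u{\left(I \right)} = \sqrt{2} \sqrt{I}$ ($u{\left(I \right)} = \sqrt{2 I} = \sqrt{2} \sqrt{I}$)
$a{\left(x,K \right)} = 6 + 6 K$ ($a{\left(x,K \right)} = 6 \left(K - -1\right) = 6 \left(K + 1\right) = 6 \left(1 + K\right) = 6 + 6 K$)
$21 \left(0 + \left(5 - 0\right)\right) a{\left(-2,u{\left(1 - 2 \right)} \right)} = 21 \left(0 + \left(5 - 0\right)\right) \left(6 + 6 \sqrt{2} \sqrt{1 - 2}\right) = 21 \left(0 + \left(5 + 0\right)\right) \left(6 + 6 \sqrt{2} \sqrt{1 - 2}\right) = 21 \left(0 + 5\right) \left(6 + 6 \sqrt{2} \sqrt{-1}\right) = 21 \cdot 5 \left(6 + 6 \sqrt{2} i\right) = 105 \left(6 + 6 i \sqrt{2}\right) = 630 + 630 i \sqrt{2}$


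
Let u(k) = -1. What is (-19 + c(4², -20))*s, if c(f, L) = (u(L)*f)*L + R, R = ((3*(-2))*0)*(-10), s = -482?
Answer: -145082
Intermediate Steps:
R = 0 (R = -6*0*(-10) = 0*(-10) = 0)
c(f, L) = -L*f (c(f, L) = (-f)*L + 0 = -L*f + 0 = -L*f)
(-19 + c(4², -20))*s = (-19 - 1*(-20)*4²)*(-482) = (-19 - 1*(-20)*16)*(-482) = (-19 + 320)*(-482) = 301*(-482) = -145082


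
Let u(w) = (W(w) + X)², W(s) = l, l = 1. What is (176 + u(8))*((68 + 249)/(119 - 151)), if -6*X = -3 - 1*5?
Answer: -517661/288 ≈ -1797.4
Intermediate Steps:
W(s) = 1
X = 4/3 (X = -(-3 - 1*5)/6 = -(-3 - 5)/6 = -⅙*(-8) = 4/3 ≈ 1.3333)
u(w) = 49/9 (u(w) = (1 + 4/3)² = (7/3)² = 49/9)
(176 + u(8))*((68 + 249)/(119 - 151)) = (176 + 49/9)*((68 + 249)/(119 - 151)) = 1633*(317/(-32))/9 = 1633*(317*(-1/32))/9 = (1633/9)*(-317/32) = -517661/288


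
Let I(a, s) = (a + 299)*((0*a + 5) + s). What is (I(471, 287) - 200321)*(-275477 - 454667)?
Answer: -17902400736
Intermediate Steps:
I(a, s) = (5 + s)*(299 + a) (I(a, s) = (299 + a)*((0 + 5) + s) = (299 + a)*(5 + s) = (5 + s)*(299 + a))
(I(471, 287) - 200321)*(-275477 - 454667) = ((1495 + 5*471 + 299*287 + 471*287) - 200321)*(-275477 - 454667) = ((1495 + 2355 + 85813 + 135177) - 200321)*(-730144) = (224840 - 200321)*(-730144) = 24519*(-730144) = -17902400736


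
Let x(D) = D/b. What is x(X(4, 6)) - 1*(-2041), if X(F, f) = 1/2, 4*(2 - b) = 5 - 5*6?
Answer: 67355/33 ≈ 2041.1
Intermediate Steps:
b = 33/4 (b = 2 - (5 - 5*6)/4 = 2 - (5 - 30)/4 = 2 - ¼*(-25) = 2 + 25/4 = 33/4 ≈ 8.2500)
X(F, f) = ½
x(D) = 4*D/33 (x(D) = D/(33/4) = D*(4/33) = 4*D/33)
x(X(4, 6)) - 1*(-2041) = (4/33)*(½) - 1*(-2041) = 2/33 + 2041 = 67355/33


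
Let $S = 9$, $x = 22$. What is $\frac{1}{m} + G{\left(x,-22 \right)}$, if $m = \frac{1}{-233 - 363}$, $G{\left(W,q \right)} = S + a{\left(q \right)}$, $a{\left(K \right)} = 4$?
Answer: $-583$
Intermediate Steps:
$G{\left(W,q \right)} = 13$ ($G{\left(W,q \right)} = 9 + 4 = 13$)
$m = - \frac{1}{596}$ ($m = \frac{1}{-596} = - \frac{1}{596} \approx -0.0016779$)
$\frac{1}{m} + G{\left(x,-22 \right)} = \frac{1}{- \frac{1}{596}} + 13 = -596 + 13 = -583$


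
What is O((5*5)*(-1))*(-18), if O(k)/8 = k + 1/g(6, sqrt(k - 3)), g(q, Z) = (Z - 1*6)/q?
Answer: 3681 + 27*I*sqrt(7) ≈ 3681.0 + 71.435*I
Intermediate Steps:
g(q, Z) = (-6 + Z)/q (g(q, Z) = (Z - 6)/q = (-6 + Z)/q)
O(k) = 8*k + 8/(-1 + sqrt(-3 + k)/6) (O(k) = 8*(k + 1/((-6 + sqrt(k - 3))/6)) = 8*(k + 1/((-6 + sqrt(-3 + k))/6)) = 8*(k + 1/(-1 + sqrt(-3 + k)/6)) = 8*k + 8/(-1 + sqrt(-3 + k)/6))
O((5*5)*(-1))*(-18) = (8*(6 + ((5*5)*(-1))*(-6 + sqrt(-3 + (5*5)*(-1))))/(-6 + sqrt(-3 + (5*5)*(-1))))*(-18) = (8*(6 + (25*(-1))*(-6 + sqrt(-3 + 25*(-1))))/(-6 + sqrt(-3 + 25*(-1))))*(-18) = (8*(6 - 25*(-6 + sqrt(-3 - 25)))/(-6 + sqrt(-3 - 25)))*(-18) = (8*(6 - 25*(-6 + sqrt(-28)))/(-6 + sqrt(-28)))*(-18) = (8*(6 - 25*(-6 + 2*I*sqrt(7)))/(-6 + 2*I*sqrt(7)))*(-18) = (8*(6 + (150 - 50*I*sqrt(7)))/(-6 + 2*I*sqrt(7)))*(-18) = (8*(156 - 50*I*sqrt(7))/(-6 + 2*I*sqrt(7)))*(-18) = -144*(156 - 50*I*sqrt(7))/(-6 + 2*I*sqrt(7))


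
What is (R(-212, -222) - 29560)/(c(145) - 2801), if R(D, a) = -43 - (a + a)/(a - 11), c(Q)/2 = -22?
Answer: 6897943/662885 ≈ 10.406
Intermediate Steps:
c(Q) = -44 (c(Q) = 2*(-22) = -44)
R(D, a) = -43 - 2*a/(-11 + a)
(R(-212, -222) - 29560)/(c(145) - 2801) = ((473 - 45*(-222))/(-11 - 222) - 29560)/(-44 - 2801) = ((473 + 9990)/(-233) - 29560)/(-2845) = (-1/233*10463 - 29560)*(-1/2845) = (-10463/233 - 29560)*(-1/2845) = -6897943/233*(-1/2845) = 6897943/662885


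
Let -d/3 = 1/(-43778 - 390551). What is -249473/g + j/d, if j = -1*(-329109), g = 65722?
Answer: 3131468902680741/65722 ≈ 4.7647e+10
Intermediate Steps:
d = 3/434329 (d = -3/(-43778 - 390551) = -3/(-434329) = -3*(-1/434329) = 3/434329 ≈ 6.9072e-6)
j = 329109
-249473/g + j/d = -249473/65722 + 329109/(3/434329) = -249473*1/65722 + 329109*(434329/3) = -249473/65722 + 47647194287 = 3131468902680741/65722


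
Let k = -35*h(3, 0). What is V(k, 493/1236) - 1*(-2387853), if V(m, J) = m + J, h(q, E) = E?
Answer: 2951386801/1236 ≈ 2.3879e+6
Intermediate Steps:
k = 0 (k = -35*0 = 0)
V(m, J) = J + m
V(k, 493/1236) - 1*(-2387853) = (493/1236 + 0) - 1*(-2387853) = (493*(1/1236) + 0) + 2387853 = (493/1236 + 0) + 2387853 = 493/1236 + 2387853 = 2951386801/1236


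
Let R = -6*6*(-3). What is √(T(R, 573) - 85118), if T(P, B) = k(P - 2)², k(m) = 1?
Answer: I*√85117 ≈ 291.75*I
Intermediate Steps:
R = 108 (R = -36*(-3) = 108)
T(P, B) = 1 (T(P, B) = 1² = 1)
√(T(R, 573) - 85118) = √(1 - 85118) = √(-85117) = I*√85117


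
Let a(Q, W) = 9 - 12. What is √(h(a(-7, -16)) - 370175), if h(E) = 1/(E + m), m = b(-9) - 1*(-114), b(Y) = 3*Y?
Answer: I*√652988679/42 ≈ 608.42*I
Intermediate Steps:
a(Q, W) = -3
m = 87 (m = 3*(-9) - 1*(-114) = -27 + 114 = 87)
h(E) = 1/(87 + E) (h(E) = 1/(E + 87) = 1/(87 + E))
√(h(a(-7, -16)) - 370175) = √(1/(87 - 3) - 370175) = √(1/84 - 370175) = √(-31094699/84) = I*√652988679/42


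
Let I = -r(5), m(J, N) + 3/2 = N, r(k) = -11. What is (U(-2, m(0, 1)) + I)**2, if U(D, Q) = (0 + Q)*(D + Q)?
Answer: 2401/16 ≈ 150.06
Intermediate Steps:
m(J, N) = -3/2 + N
U(D, Q) = Q*(D + Q)
I = 11 (I = -1*(-11) = 11)
(U(-2, m(0, 1)) + I)**2 = ((-3/2 + 1)*(-2 + (-3/2 + 1)) + 11)**2 = (-(-2 - 1/2)/2 + 11)**2 = (-1/2*(-5/2) + 11)**2 = (5/4 + 11)**2 = (49/4)**2 = 2401/16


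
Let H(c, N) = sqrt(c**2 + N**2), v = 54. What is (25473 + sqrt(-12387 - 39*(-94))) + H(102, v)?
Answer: 25473 + 6*sqrt(370) + 3*I*sqrt(969) ≈ 25588.0 + 93.386*I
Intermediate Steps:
H(c, N) = sqrt(N**2 + c**2)
(25473 + sqrt(-12387 - 39*(-94))) + H(102, v) = (25473 + sqrt(-12387 - 39*(-94))) + sqrt(54**2 + 102**2) = (25473 + sqrt(-12387 + 3666)) + sqrt(2916 + 10404) = (25473 + sqrt(-8721)) + sqrt(13320) = (25473 + 3*I*sqrt(969)) + 6*sqrt(370) = 25473 + 6*sqrt(370) + 3*I*sqrt(969)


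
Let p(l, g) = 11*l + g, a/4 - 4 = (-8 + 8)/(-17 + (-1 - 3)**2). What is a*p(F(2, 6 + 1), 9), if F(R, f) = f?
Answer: 1376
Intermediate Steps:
a = 16 (a = 16 + 4*((-8 + 8)/(-17 + (-1 - 3)**2)) = 16 + 4*(0/(-17 + (-4)**2)) = 16 + 4*(0/(-17 + 16)) = 16 + 4*(0/(-1)) = 16 + 4*(0*(-1)) = 16 + 4*0 = 16 + 0 = 16)
p(l, g) = g + 11*l
a*p(F(2, 6 + 1), 9) = 16*(9 + 11*(6 + 1)) = 16*(9 + 11*7) = 16*(9 + 77) = 16*86 = 1376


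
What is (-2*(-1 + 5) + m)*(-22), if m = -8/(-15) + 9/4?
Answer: 3443/30 ≈ 114.77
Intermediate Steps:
m = 167/60 (m = -8*(-1/15) + 9*(¼) = 8/15 + 9/4 = 167/60 ≈ 2.7833)
(-2*(-1 + 5) + m)*(-22) = (-2*(-1 + 5) + 167/60)*(-22) = (-2*4 + 167/60)*(-22) = (-8 + 167/60)*(-22) = -313/60*(-22) = 3443/30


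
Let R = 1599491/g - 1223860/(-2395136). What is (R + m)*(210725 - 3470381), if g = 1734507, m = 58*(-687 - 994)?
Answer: 1528106370694004627075/4808310368 ≈ 3.1781e+11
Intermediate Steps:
m = -97498 (m = 58*(-1681) = -97498)
R = 1488448053199/1038595039488 (R = 1599491/1734507 - 1223860/(-2395136) = 1599491*(1/1734507) - 1223860*(-1/2395136) = 1599491/1734507 + 305965/598784 = 1488448053199/1038595039488 ≈ 1.4331)
(R + m)*(210725 - 3470381) = (1488448053199/1038595039488 - 97498)*(210725 - 3470381) = -101259450711947825/1038595039488*(-3259656) = 1528106370694004627075/4808310368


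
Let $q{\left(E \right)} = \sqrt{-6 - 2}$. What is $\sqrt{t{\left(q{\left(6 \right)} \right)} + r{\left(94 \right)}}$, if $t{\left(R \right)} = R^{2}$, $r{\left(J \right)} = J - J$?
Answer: $2 i \sqrt{2} \approx 2.8284 i$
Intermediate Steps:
$q{\left(E \right)} = 2 i \sqrt{2}$ ($q{\left(E \right)} = \sqrt{-8} = 2 i \sqrt{2}$)
$r{\left(J \right)} = 0$
$\sqrt{t{\left(q{\left(6 \right)} \right)} + r{\left(94 \right)}} = \sqrt{\left(2 i \sqrt{2}\right)^{2} + 0} = \sqrt{-8 + 0} = \sqrt{-8} = 2 i \sqrt{2}$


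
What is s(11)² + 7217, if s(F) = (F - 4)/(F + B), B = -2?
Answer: 584626/81 ≈ 7217.6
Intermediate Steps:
s(F) = (-4 + F)/(-2 + F) (s(F) = (F - 4)/(F - 2) = (-4 + F)/(-2 + F))
s(11)² + 7217 = ((-4 + 11)/(-2 + 11))² + 7217 = (7/9)² + 7217 = 49/81 + 7217 = 584626/81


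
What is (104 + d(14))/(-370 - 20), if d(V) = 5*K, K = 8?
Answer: -24/65 ≈ -0.36923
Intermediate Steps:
d(V) = 40 (d(V) = 5*8 = 40)
(104 + d(14))/(-370 - 20) = (104 + 40)/(-370 - 20) = 144/(-390) = 144*(-1/390) = -24/65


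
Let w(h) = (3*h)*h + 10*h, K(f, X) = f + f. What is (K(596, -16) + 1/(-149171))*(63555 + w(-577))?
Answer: 17079181991212/13561 ≈ 1.2594e+9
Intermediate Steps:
K(f, X) = 2*f
w(h) = 3*h² + 10*h
(K(596, -16) + 1/(-149171))*(63555 + w(-577)) = (2*596 + 1/(-149171))*(63555 - 577*(10 + 3*(-577))) = (1192 - 1/149171)*(63555 - 577*(10 - 1731)) = 177811831*(63555 - 577*(-1721))/149171 = 177811831*(63555 + 993017)/149171 = (177811831/149171)*1056572 = 17079181991212/13561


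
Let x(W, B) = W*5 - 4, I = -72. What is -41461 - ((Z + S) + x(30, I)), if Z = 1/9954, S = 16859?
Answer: -581970565/9954 ≈ -58466.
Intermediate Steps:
Z = 1/9954 ≈ 0.00010046
x(W, B) = -4 + 5*W (x(W, B) = 5*W - 4 = -4 + 5*W)
-41461 - ((Z + S) + x(30, I)) = -41461 - ((1/9954 + 16859) + (-4 + 5*30)) = -41461 - (167814487/9954 + (-4 + 150)) = -41461 - (167814487/9954 + 146) = -41461 - 1*169267771/9954 = -41461 - 169267771/9954 = -581970565/9954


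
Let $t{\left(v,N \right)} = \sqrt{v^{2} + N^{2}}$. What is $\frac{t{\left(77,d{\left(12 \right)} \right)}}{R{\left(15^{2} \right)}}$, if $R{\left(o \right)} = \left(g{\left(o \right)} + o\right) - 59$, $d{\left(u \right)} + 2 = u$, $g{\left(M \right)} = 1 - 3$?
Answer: $\frac{\sqrt{6029}}{164} \approx 0.47345$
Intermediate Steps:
$g{\left(M \right)} = -2$
$d{\left(u \right)} = -2 + u$
$R{\left(o \right)} = -61 + o$ ($R{\left(o \right)} = \left(-2 + o\right) - 59 = -61 + o$)
$t{\left(v,N \right)} = \sqrt{N^{2} + v^{2}}$
$\frac{t{\left(77,d{\left(12 \right)} \right)}}{R{\left(15^{2} \right)}} = \frac{\sqrt{\left(-2 + 12\right)^{2} + 77^{2}}}{-61 + 15^{2}} = \frac{\sqrt{10^{2} + 5929}}{-61 + 225} = \frac{\sqrt{100 + 5929}}{164} = \sqrt{6029} \cdot \frac{1}{164} = \frac{\sqrt{6029}}{164}$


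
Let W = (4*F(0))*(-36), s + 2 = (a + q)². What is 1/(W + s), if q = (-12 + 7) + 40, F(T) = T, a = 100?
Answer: 1/18223 ≈ 5.4876e-5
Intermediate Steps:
q = 35 (q = -5 + 40 = 35)
s = 18223 (s = -2 + (100 + 35)² = -2 + 135² = -2 + 18225 = 18223)
W = 0 (W = (4*0)*(-36) = 0*(-36) = 0)
1/(W + s) = 1/(0 + 18223) = 1/18223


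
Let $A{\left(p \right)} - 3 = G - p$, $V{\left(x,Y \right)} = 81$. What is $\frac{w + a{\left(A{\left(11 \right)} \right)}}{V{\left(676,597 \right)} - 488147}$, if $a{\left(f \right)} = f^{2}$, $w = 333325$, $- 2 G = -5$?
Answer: $- \frac{1333421}{1952264} \approx -0.68301$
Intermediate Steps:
$G = \frac{5}{2}$ ($G = \left(- \frac{1}{2}\right) \left(-5\right) = \frac{5}{2} \approx 2.5$)
$A{\left(p \right)} = \frac{11}{2} - p$ ($A{\left(p \right)} = 3 - \left(- \frac{5}{2} + p\right) = \frac{11}{2} - p$)
$\frac{w + a{\left(A{\left(11 \right)} \right)}}{V{\left(676,597 \right)} - 488147} = \frac{333325 + \left(\frac{11}{2} - 11\right)^{2}}{81 - 488147} = \frac{333325 + \left(\frac{11}{2} - 11\right)^{2}}{-488066} = \left(333325 + \left(- \frac{11}{2}\right)^{2}\right) \left(- \frac{1}{488066}\right) = \left(333325 + \frac{121}{4}\right) \left(- \frac{1}{488066}\right) = \frac{1333421}{4} \left(- \frac{1}{488066}\right) = - \frac{1333421}{1952264}$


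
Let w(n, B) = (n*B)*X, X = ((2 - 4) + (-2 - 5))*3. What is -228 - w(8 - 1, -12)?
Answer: -2496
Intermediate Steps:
X = -27 (X = (-2 - 7)*3 = -9*3 = -27)
w(n, B) = -27*B*n (w(n, B) = (n*B)*(-27) = (B*n)*(-27) = -27*B*n)
-228 - w(8 - 1, -12) = -228 - (-27)*(-12)*(8 - 1) = -228 - (-27)*(-12)*7 = -228 - 1*2268 = -228 - 2268 = -2496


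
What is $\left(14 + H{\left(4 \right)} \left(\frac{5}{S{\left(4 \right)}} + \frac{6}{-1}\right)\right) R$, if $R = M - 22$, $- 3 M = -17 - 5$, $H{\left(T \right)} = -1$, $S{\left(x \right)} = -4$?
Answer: $- \frac{935}{3} \approx -311.67$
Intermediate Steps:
$M = \frac{22}{3}$ ($M = - \frac{-17 - 5}{3} = \left(- \frac{1}{3}\right) \left(-22\right) = \frac{22}{3} \approx 7.3333$)
$R = - \frac{44}{3}$ ($R = \frac{22}{3} - 22 = - \frac{44}{3} \approx -14.667$)
$\left(14 + H{\left(4 \right)} \left(\frac{5}{S{\left(4 \right)}} + \frac{6}{-1}\right)\right) R = \left(14 - \left(\frac{5}{-4} + \frac{6}{-1}\right)\right) \left(- \frac{44}{3}\right) = \left(14 - \left(5 \left(- \frac{1}{4}\right) + 6 \left(-1\right)\right)\right) \left(- \frac{44}{3}\right) = \left(14 - \left(- \frac{5}{4} - 6\right)\right) \left(- \frac{44}{3}\right) = \left(14 - - \frac{29}{4}\right) \left(- \frac{44}{3}\right) = \left(14 + \frac{29}{4}\right) \left(- \frac{44}{3}\right) = \frac{85}{4} \left(- \frac{44}{3}\right) = - \frac{935}{3}$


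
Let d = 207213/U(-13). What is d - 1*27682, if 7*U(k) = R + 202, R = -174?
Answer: 96485/4 ≈ 24121.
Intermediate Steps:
U(k) = 4 (U(k) = (-174 + 202)/7 = (1/7)*28 = 4)
d = 207213/4 ≈ 51803.
d - 1*27682 = 207213/4 - 1*27682 = 207213/4 - 27682 = 96485/4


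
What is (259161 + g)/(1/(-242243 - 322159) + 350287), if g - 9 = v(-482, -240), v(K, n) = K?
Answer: 146004024576/197702683373 ≈ 0.73850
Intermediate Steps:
g = -473 (g = 9 - 482 = -473)
(259161 + g)/(1/(-242243 - 322159) + 350287) = (259161 - 473)/(1/(-242243 - 322159) + 350287) = 258688/(1/(-564402) + 350287) = 258688/(-1/564402 + 350287) = 258688/(197702683373/564402) = 258688*(564402/197702683373) = 146004024576/197702683373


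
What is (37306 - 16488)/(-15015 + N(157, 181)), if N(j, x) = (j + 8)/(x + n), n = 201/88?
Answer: -335773522/242162415 ≈ -1.3866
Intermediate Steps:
n = 201/88 (n = 201*(1/88) = 201/88 ≈ 2.2841)
N(j, x) = (8 + j)/(201/88 + x) (N(j, x) = (j + 8)/(x + 201/88) = (8 + j)/(201/88 + x))
(37306 - 16488)/(-15015 + N(157, 181)) = (37306 - 16488)/(-15015 + 88*(8 + 157)/(201 + 88*181)) = 20818/(-15015 + 88*165/(201 + 15928)) = 20818/(-15015 + 88*165/16129) = 20818/(-15015 + 88*(1/16129)*165) = 20818/(-15015 + 14520/16129) = 20818/(-242162415/16129) = 20818*(-16129/242162415) = -335773522/242162415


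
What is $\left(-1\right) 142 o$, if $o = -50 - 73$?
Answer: $17466$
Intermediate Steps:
$o = -123$
$\left(-1\right) 142 o = \left(-1\right) 142 \left(-123\right) = \left(-142\right) \left(-123\right) = 17466$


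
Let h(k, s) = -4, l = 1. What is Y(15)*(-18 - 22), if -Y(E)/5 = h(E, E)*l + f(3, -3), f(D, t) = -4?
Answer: -1600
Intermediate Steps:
Y(E) = 40 (Y(E) = -5*(-4*1 - 4) = -5*(-4 - 4) = -5*(-8) = 40)
Y(15)*(-18 - 22) = 40*(-18 - 22) = 40*(-40) = -1600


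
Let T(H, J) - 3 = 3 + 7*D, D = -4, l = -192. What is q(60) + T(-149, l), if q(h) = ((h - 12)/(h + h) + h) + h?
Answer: 492/5 ≈ 98.400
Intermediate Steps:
T(H, J) = -22 (T(H, J) = 3 + (3 + 7*(-4)) = 3 + (3 - 28) = 3 - 25 = -22)
q(h) = 2*h + (-12 + h)/(2*h) (q(h) = ((-12 + h)/((2*h)) + h) + h = ((-12 + h)*(1/(2*h)) + h) + h = ((-12 + h)/(2*h) + h) + h = (h + (-12 + h)/(2*h)) + h = 2*h + (-12 + h)/(2*h))
q(60) + T(-149, l) = (½ - 6/60 + 2*60) - 22 = (½ - 6*1/60 + 120) - 22 = (½ - ⅒ + 120) - 22 = 602/5 - 22 = 492/5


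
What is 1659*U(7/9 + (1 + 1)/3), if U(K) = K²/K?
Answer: 7189/3 ≈ 2396.3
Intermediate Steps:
U(K) = K
1659*U(7/9 + (1 + 1)/3) = 1659*(7/9 + (1 + 1)/3) = 1659*(7*(⅑) + 2*(⅓)) = 1659*(7/9 + ⅔) = 1659*(13/9) = 7189/3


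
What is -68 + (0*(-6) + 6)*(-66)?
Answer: -464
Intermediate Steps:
-68 + (0*(-6) + 6)*(-66) = -68 + (0 + 6)*(-66) = -68 + 6*(-66) = -68 - 396 = -464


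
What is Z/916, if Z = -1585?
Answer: -1585/916 ≈ -1.7303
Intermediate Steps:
Z/916 = -1585/916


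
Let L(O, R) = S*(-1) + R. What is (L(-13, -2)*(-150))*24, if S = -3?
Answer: -3600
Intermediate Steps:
L(O, R) = 3 + R (L(O, R) = -3*(-1) + R = 3 + R)
(L(-13, -2)*(-150))*24 = ((3 - 2)*(-150))*24 = (1*(-150))*24 = -150*24 = -3600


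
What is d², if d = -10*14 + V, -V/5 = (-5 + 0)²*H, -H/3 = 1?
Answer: 55225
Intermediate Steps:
H = -3 (H = -3*1 = -3)
V = 375 (V = -5*(-5 + 0)²*(-3) = -5*(-5)²*(-3) = -125*(-3) = -5*(-75) = 375)
d = 235 (d = -10*14 + 375 = -140 + 375 = 235)
d² = 235² = 55225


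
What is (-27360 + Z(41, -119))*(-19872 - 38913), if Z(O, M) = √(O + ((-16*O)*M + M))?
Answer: 1608357600 - 58785*√77986 ≈ 1.5919e+9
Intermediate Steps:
Z(O, M) = √(M + O - 16*M*O) (Z(O, M) = √(O + (-16*M*O + M)) = √(O + (M - 16*M*O)) = √(M + O - 16*M*O))
(-27360 + Z(41, -119))*(-19872 - 38913) = (-27360 + √(-119 + 41 - 16*(-119)*41))*(-19872 - 38913) = (-27360 + √(-119 + 41 + 78064))*(-58785) = (-27360 + √77986)*(-58785) = 1608357600 - 58785*√77986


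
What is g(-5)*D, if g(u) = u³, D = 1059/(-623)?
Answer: 132375/623 ≈ 212.48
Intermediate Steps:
D = -1059/623 (D = 1059*(-1/623) = -1059/623 ≈ -1.6998)
g(-5)*D = (-5)³*(-1059/623) = -125*(-1059/623) = 132375/623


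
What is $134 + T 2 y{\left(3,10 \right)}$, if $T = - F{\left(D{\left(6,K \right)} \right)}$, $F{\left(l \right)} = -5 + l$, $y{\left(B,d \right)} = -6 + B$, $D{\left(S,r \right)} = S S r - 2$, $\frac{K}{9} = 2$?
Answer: $3980$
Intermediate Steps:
$K = 18$ ($K = 9 \cdot 2 = 18$)
$D{\left(S,r \right)} = -2 + r S^{2}$ ($D{\left(S,r \right)} = S^{2} r - 2 = r S^{2} - 2 = -2 + r S^{2}$)
$T = -641$ ($T = - (-5 - \left(2 - 18 \cdot 6^{2}\right)) = - (-5 + \left(-2 + 18 \cdot 36\right)) = - (-5 + \left(-2 + 648\right)) = - (-5 + 646) = \left(-1\right) 641 = -641$)
$134 + T 2 y{\left(3,10 \right)} = 134 + \left(-641\right) 2 \left(-6 + 3\right) = 134 - -3846 = 134 + 3846 = 3980$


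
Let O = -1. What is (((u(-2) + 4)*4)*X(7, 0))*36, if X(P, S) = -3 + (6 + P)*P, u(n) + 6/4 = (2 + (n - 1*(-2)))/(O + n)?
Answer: 23232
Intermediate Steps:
u(n) = -3/2 + (4 + n)/(-1 + n) (u(n) = -3/2 + (2 + (n - 1*(-2)))/(-1 + n) = -3/2 + (2 + (n + 2))/(-1 + n) = -3/2 + (2 + (2 + n))/(-1 + n) = -3/2 + (4 + n)/(-1 + n))
X(P, S) = -3 + P*(6 + P)
(((u(-2) + 4)*4)*X(7, 0))*36 = ((((11 - 1*(-2))/(2*(-1 - 2)) + 4)*4)*(-3 + 7² + 6*7))*36 = ((((½)*(11 + 2)/(-3) + 4)*4)*(-3 + 49 + 42))*36 = ((((½)*(-⅓)*13 + 4)*4)*88)*36 = (((-13/6 + 4)*4)*88)*36 = (((11/6)*4)*88)*36 = ((22/3)*88)*36 = (1936/3)*36 = 23232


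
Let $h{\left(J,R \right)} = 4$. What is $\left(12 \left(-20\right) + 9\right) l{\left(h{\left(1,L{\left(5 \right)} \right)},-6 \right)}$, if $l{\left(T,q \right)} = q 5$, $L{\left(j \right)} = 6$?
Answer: $6930$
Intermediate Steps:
$l{\left(T,q \right)} = 5 q$
$\left(12 \left(-20\right) + 9\right) l{\left(h{\left(1,L{\left(5 \right)} \right)},-6 \right)} = \left(12 \left(-20\right) + 9\right) 5 \left(-6\right) = \left(-240 + 9\right) \left(-30\right) = \left(-231\right) \left(-30\right) = 6930$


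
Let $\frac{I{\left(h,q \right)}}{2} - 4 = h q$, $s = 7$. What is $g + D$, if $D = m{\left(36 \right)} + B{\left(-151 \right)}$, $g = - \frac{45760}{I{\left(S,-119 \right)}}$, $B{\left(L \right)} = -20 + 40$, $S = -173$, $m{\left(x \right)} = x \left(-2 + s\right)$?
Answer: $\frac{4095320}{20591} \approx 198.89$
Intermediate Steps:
$m{\left(x \right)} = 5 x$ ($m{\left(x \right)} = x \left(-2 + 7\right) = x 5 = 5 x$)
$B{\left(L \right)} = 20$
$I{\left(h,q \right)} = 8 + 2 h q$
$g = - \frac{22880}{20591}$ ($g = - \frac{45760}{8 + 2 \left(-173\right) \left(-119\right)} = - \frac{45760}{8 + 41174} = - \frac{45760}{41182} = \left(-45760\right) \frac{1}{41182} = - \frac{22880}{20591} \approx -1.1112$)
$D = 200$ ($D = 5 \cdot 36 + 20 = 180 + 20 = 200$)
$g + D = - \frac{22880}{20591} + 200 = \frac{4095320}{20591}$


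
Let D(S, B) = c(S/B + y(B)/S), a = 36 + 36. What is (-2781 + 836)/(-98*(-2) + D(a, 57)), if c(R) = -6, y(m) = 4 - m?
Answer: -389/38 ≈ -10.237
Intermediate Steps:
a = 72
D(S, B) = -6
(-2781 + 836)/(-98*(-2) + D(a, 57)) = (-2781 + 836)/(-98*(-2) - 6) = -1945/(196 - 6) = -1945/190 = -1945*1/190 = -389/38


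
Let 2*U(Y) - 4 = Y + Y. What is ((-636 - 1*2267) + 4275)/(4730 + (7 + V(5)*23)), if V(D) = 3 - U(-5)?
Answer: 1372/4875 ≈ 0.28144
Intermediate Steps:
U(Y) = 2 + Y (U(Y) = 2 + (Y + Y)/2 = 2 + (2*Y)/2 = 2 + Y)
V(D) = 6 (V(D) = 3 - (2 - 5) = 3 - 1*(-3) = 3 + 3 = 6)
((-636 - 1*2267) + 4275)/(4730 + (7 + V(5)*23)) = ((-636 - 1*2267) + 4275)/(4730 + (7 + 6*23)) = ((-636 - 2267) + 4275)/(4730 + (7 + 138)) = (-2903 + 4275)/(4730 + 145) = 1372/4875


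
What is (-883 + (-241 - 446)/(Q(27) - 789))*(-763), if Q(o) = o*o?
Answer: 13299853/20 ≈ 6.6499e+5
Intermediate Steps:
Q(o) = o**2
(-883 + (-241 - 446)/(Q(27) - 789))*(-763) = (-883 + (-241 - 446)/(27**2 - 789))*(-763) = (-883 - 687/(729 - 789))*(-763) = (-883 - 687/(-60))*(-763) = (-883 - 687*(-1/60))*(-763) = (-883 + 229/20)*(-763) = -17431/20*(-763) = 13299853/20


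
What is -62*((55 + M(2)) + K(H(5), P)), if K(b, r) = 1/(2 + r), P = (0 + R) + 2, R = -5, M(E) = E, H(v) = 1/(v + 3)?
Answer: -3472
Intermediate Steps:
H(v) = 1/(3 + v)
P = -3 (P = (0 - 5) + 2 = -5 + 2 = -3)
-62*((55 + M(2)) + K(H(5), P)) = -62*((55 + 2) + 1/(2 - 3)) = -62*(57 + 1/(-1)) = -62*(57 - 1) = -62*56 = -3472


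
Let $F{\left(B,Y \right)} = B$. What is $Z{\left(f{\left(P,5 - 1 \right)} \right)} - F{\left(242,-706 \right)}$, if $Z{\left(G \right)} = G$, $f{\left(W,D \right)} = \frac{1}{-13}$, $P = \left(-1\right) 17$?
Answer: $- \frac{3147}{13} \approx -242.08$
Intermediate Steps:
$P = -17$
$f{\left(W,D \right)} = - \frac{1}{13}$
$Z{\left(f{\left(P,5 - 1 \right)} \right)} - F{\left(242,-706 \right)} = - \frac{1}{13} - 242 = - \frac{3147}{13}$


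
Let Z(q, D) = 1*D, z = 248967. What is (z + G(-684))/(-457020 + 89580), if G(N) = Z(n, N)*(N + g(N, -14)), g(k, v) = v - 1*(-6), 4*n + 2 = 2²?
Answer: -48153/24496 ≈ -1.9657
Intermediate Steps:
n = ½ (n = -½ + (¼)*2² = -½ + (¼)*4 = -½ + 1 = ½ ≈ 0.50000)
g(k, v) = 6 + v (g(k, v) = v + 6 = 6 + v)
Z(q, D) = D
G(N) = N*(-8 + N) (G(N) = N*(N + (6 - 14)) = N*(N - 8) = N*(-8 + N))
(z + G(-684))/(-457020 + 89580) = (248967 - 684*(-8 - 684))/(-457020 + 89580) = (248967 - 684*(-692))/(-367440) = (248967 + 473328)*(-1/367440) = 722295*(-1/367440) = -48153/24496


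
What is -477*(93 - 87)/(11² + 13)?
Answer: -1431/67 ≈ -21.358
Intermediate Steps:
-477*(93 - 87)/(11² + 13) = -2862/(121 + 13) = -2862/134 = -477*3/67 = -1431/67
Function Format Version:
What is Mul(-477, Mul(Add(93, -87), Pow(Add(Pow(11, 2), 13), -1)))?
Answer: Rational(-1431, 67) ≈ -21.358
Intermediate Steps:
Mul(-477, Mul(Add(93, -87), Pow(Add(Pow(11, 2), 13), -1))) = Mul(-477, Mul(6, Pow(Add(121, 13), -1))) = Mul(-477, Mul(6, Pow(134, -1))) = Mul(-477, Mul(6, Rational(1, 134))) = Mul(-477, Rational(3, 67)) = Rational(-1431, 67)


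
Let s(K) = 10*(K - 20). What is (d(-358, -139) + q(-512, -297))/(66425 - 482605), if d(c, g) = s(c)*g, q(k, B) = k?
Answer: -131227/104045 ≈ -1.2613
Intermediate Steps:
s(K) = -200 + 10*K (s(K) = 10*(-20 + K) = -200 + 10*K)
d(c, g) = g*(-200 + 10*c) (d(c, g) = (-200 + 10*c)*g = g*(-200 + 10*c))
(d(-358, -139) + q(-512, -297))/(66425 - 482605) = (10*(-139)*(-20 - 358) - 512)/(66425 - 482605) = (10*(-139)*(-378) - 512)/(-416180) = (525420 - 512)*(-1/416180) = 524908*(-1/416180) = -131227/104045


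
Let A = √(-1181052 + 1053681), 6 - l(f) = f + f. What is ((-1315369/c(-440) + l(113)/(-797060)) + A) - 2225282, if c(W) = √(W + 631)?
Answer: -8062196685/3623 - 1315369*√191/191 + I*√127371 ≈ -2.3205e+6 + 356.89*I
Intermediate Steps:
c(W) = √(631 + W)
l(f) = 6 - 2*f (l(f) = 6 - (f + f) = 6 - 2*f)
A = I*√127371 (A = √(-127371) = I*√127371 ≈ 356.89*I)
((-1315369/c(-440) + l(113)/(-797060)) + A) - 2225282 = ((-1315369/√(631 - 440) + (6 - 2*113)/(-797060)) + I*√127371) - 2225282 = ((-1315369*√191/191 + (6 - 226)*(-1/797060)) + I*√127371) - 2225282 = ((-1315369*√191/191 - 220*(-1/797060)) + I*√127371) - 2225282 = ((-1315369*√191/191 + 1/3623) + I*√127371) - 2225282 = ((1/3623 - 1315369*√191/191) + I*√127371) - 2225282 = (1/3623 - 1315369*√191/191 + I*√127371) - 2225282 = -8062196685/3623 - 1315369*√191/191 + I*√127371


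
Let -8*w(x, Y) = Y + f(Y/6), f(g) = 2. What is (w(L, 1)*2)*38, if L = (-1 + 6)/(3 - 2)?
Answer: -57/2 ≈ -28.500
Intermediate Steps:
L = 5 (L = 5/1 = 5*1 = 5)
w(x, Y) = -¼ - Y/8 (w(x, Y) = -(Y + 2)/8 = -(2 + Y)/8 = -¼ - Y/8)
(w(L, 1)*2)*38 = ((-¼ - ⅛*1)*2)*38 = ((-¼ - ⅛)*2)*38 = -3/8*2*38 = -¾*38 = -57/2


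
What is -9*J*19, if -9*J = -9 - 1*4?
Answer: -247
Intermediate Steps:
J = 13/9 (J = -(-9 - 1*4)/9 = -(-9 - 4)/9 = -⅑*(-13) = 13/9 ≈ 1.4444)
-9*J*19 = -9*13/9*19 = -13*19 = -247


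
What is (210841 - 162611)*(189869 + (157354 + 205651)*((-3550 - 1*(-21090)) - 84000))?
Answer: -1163554654847130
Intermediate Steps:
(210841 - 162611)*(189869 + (157354 + 205651)*((-3550 - 1*(-21090)) - 84000)) = 48230*(189869 + 363005*((-3550 + 21090) - 84000)) = 48230*(189869 + 363005*(17540 - 84000)) = 48230*(189869 + 363005*(-66460)) = 48230*(189869 - 24125312300) = 48230*(-24125122431) = -1163554654847130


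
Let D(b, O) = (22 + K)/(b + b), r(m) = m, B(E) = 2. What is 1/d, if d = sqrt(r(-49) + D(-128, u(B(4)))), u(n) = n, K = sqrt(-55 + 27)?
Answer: 8*sqrt(2)/sqrt(-6283 - I*sqrt(7)) ≈ 3.0052e-5 + 0.14273*I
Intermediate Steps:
K = 2*I*sqrt(7) (K = sqrt(-28) = 2*I*sqrt(7) ≈ 5.2915*I)
D(b, O) = (22 + 2*I*sqrt(7))/(2*b) (D(b, O) = (22 + 2*I*sqrt(7))/(b + b) = (22 + 2*I*sqrt(7))/((2*b)) = (22 + 2*I*sqrt(7))*(1/(2*b)) = (22 + 2*I*sqrt(7))/(2*b))
d = sqrt(-6283/128 - I*sqrt(7)/128) (d = sqrt(-49 + (11 + I*sqrt(7))/(-128)) = sqrt(-49 - (11 + I*sqrt(7))/128) = sqrt(-49 + (-11/128 - I*sqrt(7)/128)) = sqrt(-6283/128 - I*sqrt(7)/128) ≈ 0.00148 - 7.0061*I)
1/d = 1/(sqrt(-12566 - 2*I*sqrt(7))/16) = 16/sqrt(-12566 - 2*I*sqrt(7))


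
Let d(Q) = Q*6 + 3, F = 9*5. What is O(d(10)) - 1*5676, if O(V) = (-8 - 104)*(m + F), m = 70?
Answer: -18556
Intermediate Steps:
F = 45
d(Q) = 3 + 6*Q (d(Q) = 6*Q + 3 = 3 + 6*Q)
O(V) = -12880 (O(V) = (-8 - 104)*(70 + 45) = -112*115 = -12880)
O(d(10)) - 1*5676 = -12880 - 1*5676 = -12880 - 5676 = -18556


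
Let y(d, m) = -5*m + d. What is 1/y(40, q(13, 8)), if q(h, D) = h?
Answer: -1/25 ≈ -0.040000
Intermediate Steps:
y(d, m) = d - 5*m
1/y(40, q(13, 8)) = 1/(40 - 5*13) = 1/(40 - 65) = 1/(-25) = -1/25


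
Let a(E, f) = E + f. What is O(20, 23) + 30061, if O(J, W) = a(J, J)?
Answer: 30101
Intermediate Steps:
O(J, W) = 2*J (O(J, W) = J + J = 2*J)
O(20, 23) + 30061 = 2*20 + 30061 = 40 + 30061 = 30101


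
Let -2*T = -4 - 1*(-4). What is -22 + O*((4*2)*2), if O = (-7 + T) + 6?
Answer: -38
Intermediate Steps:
T = 0 (T = -(-4 - 1*(-4))/2 = -(-4 + 4)/2 = -1/2*0 = 0)
O = -1 (O = (-7 + 0) + 6 = -7 + 6 = -1)
-22 + O*((4*2)*2) = -22 - 4*2*2 = -22 - 8*2 = -22 - 1*16 = -22 - 16 = -38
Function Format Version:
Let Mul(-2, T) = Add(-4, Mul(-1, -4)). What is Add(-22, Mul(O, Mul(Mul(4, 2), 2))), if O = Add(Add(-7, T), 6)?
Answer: -38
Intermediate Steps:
T = 0 (T = Mul(Rational(-1, 2), Add(-4, Mul(-1, -4))) = Mul(Rational(-1, 2), Add(-4, 4)) = Mul(Rational(-1, 2), 0) = 0)
O = -1 (O = Add(Add(-7, 0), 6) = Add(-7, 6) = -1)
Add(-22, Mul(O, Mul(Mul(4, 2), 2))) = Add(-22, Mul(-1, Mul(Mul(4, 2), 2))) = Add(-22, Mul(-1, Mul(8, 2))) = Add(-22, Mul(-1, 16)) = Add(-22, -16) = -38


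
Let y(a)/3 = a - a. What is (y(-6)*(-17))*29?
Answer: 0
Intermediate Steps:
y(a) = 0 (y(a) = 3*(a - a) = 3*0 = 0)
(y(-6)*(-17))*29 = (0*(-17))*29 = 0*29 = 0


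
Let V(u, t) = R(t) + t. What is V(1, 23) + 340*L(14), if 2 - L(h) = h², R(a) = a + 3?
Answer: -65911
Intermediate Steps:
R(a) = 3 + a
V(u, t) = 3 + 2*t (V(u, t) = (3 + t) + t = 3 + 2*t)
L(h) = 2 - h²
V(1, 23) + 340*L(14) = (3 + 2*23) + 340*(2 - 1*14²) = (3 + 46) + 340*(2 - 1*196) = 49 + 340*(2 - 196) = 49 + 340*(-194) = 49 - 65960 = -65911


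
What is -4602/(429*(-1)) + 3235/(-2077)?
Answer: 209501/22847 ≈ 9.1697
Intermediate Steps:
-4602/(429*(-1)) + 3235/(-2077) = -4602/(-429) + 3235*(-1/2077) = -4602*(-1/429) - 3235/2077 = 118/11 - 3235/2077 = 209501/22847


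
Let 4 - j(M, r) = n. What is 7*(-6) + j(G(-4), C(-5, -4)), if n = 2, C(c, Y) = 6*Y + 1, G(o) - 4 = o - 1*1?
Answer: -40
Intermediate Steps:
G(o) = 3 + o (G(o) = 4 + (o - 1*1) = 4 + (o - 1) = 4 + (-1 + o) = 3 + o)
C(c, Y) = 1 + 6*Y
j(M, r) = 2 (j(M, r) = 4 - 1*2 = 4 - 2 = 2)
7*(-6) + j(G(-4), C(-5, -4)) = 7*(-6) + 2 = -42 + 2 = -40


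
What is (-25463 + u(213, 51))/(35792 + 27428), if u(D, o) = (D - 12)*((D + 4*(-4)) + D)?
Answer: 56947/63220 ≈ 0.90077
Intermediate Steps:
u(D, o) = (-16 + 2*D)*(-12 + D) (u(D, o) = (-12 + D)*((D - 16) + D) = (-12 + D)*((-16 + D) + D) = (-12 + D)*(-16 + 2*D) = (-16 + 2*D)*(-12 + D))
(-25463 + u(213, 51))/(35792 + 27428) = (-25463 + (192 - 40*213 + 2*213**2))/(35792 + 27428) = (-25463 + (192 - 8520 + 2*45369))/63220 = (-25463 + (192 - 8520 + 90738))*(1/63220) = (-25463 + 82410)*(1/63220) = 56947*(1/63220) = 56947/63220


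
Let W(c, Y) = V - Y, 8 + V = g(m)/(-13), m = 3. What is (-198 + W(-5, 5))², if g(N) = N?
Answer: 7540516/169 ≈ 44618.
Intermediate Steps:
V = -107/13 (V = -8 + 3/(-13) = -8 + 3*(-1/13) = -8 - 3/13 = -107/13 ≈ -8.2308)
W(c, Y) = -107/13 - Y
(-198 + W(-5, 5))² = (-198 + (-107/13 - 1*5))² = (-198 + (-107/13 - 5))² = (-198 - 172/13)² = (-2746/13)² = 7540516/169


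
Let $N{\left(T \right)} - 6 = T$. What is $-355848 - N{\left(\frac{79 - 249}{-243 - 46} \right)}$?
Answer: $- \frac{6049528}{17} \approx -3.5585 \cdot 10^{5}$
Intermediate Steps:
$N{\left(T \right)} = 6 + T$
$-355848 - N{\left(\frac{79 - 249}{-243 - 46} \right)} = -355848 - \left(6 + \frac{79 - 249}{-243 - 46}\right) = -355848 - \left(6 - \frac{170}{-289}\right) = -355848 - \left(6 - - \frac{10}{17}\right) = -355848 - \left(6 + \frac{10}{17}\right) = -355848 - \frac{112}{17} = - \frac{6049528}{17}$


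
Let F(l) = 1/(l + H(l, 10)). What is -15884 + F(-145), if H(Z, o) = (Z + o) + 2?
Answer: -4415753/278 ≈ -15884.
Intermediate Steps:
H(Z, o) = 2 + Z + o
F(l) = 1/(12 + 2*l) (F(l) = 1/(l + (2 + l + 10)) = 1/(l + (12 + l)) = 1/(12 + 2*l))
-15884 + F(-145) = -15884 + 1/(2*(6 - 145)) = -15884 + (½)/(-139) = -15884 + (½)*(-1/139) = -15884 - 1/278 = -4415753/278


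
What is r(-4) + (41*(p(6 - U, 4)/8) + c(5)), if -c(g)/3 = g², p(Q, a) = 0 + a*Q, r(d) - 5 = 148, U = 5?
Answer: 197/2 ≈ 98.500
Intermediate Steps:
r(d) = 153 (r(d) = 5 + 148 = 153)
p(Q, a) = Q*a (p(Q, a) = 0 + Q*a = Q*a)
c(g) = -3*g²
r(-4) + (41*(p(6 - U, 4)/8) + c(5)) = 153 + (41*(((6 - 1*5)*4)/8) - 3*5²) = 153 + (41*(((6 - 5)*4)*(⅛)) - 3*25) = 153 + (41*((1*4)*(⅛)) - 75) = 153 + (41*(4*(⅛)) - 75) = 153 + (41*(½) - 75) = 153 + (41/2 - 75) = 153 - 109/2 = 197/2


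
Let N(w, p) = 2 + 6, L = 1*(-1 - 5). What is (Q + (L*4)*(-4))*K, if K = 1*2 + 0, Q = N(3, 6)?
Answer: 208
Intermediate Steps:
L = -6 (L = 1*(-6) = -6)
N(w, p) = 8
Q = 8
K = 2 (K = 2 + 0 = 2)
(Q + (L*4)*(-4))*K = (8 - 6*4*(-4))*2 = (8 - 24*(-4))*2 = (8 + 96)*2 = 104*2 = 208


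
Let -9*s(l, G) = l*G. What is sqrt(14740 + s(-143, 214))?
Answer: sqrt(163262)/3 ≈ 134.69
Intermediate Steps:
s(l, G) = -G*l/9 (s(l, G) = -l*G/9 = -G*l/9)
sqrt(14740 + s(-143, 214)) = sqrt(14740 - 1/9*214*(-143)) = sqrt(14740 + 30602/9) = sqrt(163262/9) = sqrt(163262)/3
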